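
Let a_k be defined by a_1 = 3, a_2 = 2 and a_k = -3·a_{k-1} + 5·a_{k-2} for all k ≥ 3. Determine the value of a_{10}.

-117253

Step forward from the initial values:
a_3 = 9;  a_4 = -17;  a_5 = 96;  a_6 = -373;  a_7 = 1599;  a_8 = -6662;  a_9 = 27981;  a_{10} = -117253.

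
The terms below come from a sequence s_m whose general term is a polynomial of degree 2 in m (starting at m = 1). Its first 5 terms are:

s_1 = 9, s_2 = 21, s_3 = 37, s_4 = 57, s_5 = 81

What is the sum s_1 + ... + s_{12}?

1780

1st diffs: 12, 16, 20, 24.
2nd diffs: 4, 4, 4 (constant).
So s_m = 2m^2 + 6m + 1.
Continuing: …, 109, 141, 177, 217, …, s_{12} = 361.
Summing m = 1..12 (12 terms) gives 1780.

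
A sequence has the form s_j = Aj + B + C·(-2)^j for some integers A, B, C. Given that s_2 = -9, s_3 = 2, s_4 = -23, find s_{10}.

-1037

At j = 2, 3, 4: 2A + B + 4C = -9; 3A + B - 8C = 2; 4A + B + 16C = -23.
Subtracting the first from the second: A - 12C = 11.
Subtracting the second from the third: A + 24C = -25.
Solving: C = -1, A = -1, then B = -3.
So s_j = -1·j + (-3) + (-1)·(-2)^j; at j=10 this is -1037.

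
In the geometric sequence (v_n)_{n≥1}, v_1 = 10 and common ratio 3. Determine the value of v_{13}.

5314410

v_n = 10·3^(n-1).
v_{13} = 10·3^12 = 5314410.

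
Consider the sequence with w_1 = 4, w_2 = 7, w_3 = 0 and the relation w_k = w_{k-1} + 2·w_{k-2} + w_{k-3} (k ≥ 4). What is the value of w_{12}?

Iterate the recurrence:
w_4 = 18  w_5 = 25  w_6 = 61  w_7 = 129  w_8 = 276  w_9 = 595  w_{10} = 1276  w_{11} = 2742  w_{12} = 5889.

5889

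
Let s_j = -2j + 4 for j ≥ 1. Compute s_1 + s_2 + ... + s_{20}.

-340

Over j = 1..20: Σj = 210.
Total = (-2)·210 + (4)·20 = -340.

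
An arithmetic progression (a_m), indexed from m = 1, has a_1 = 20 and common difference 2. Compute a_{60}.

a_m = 20 + (m - 1)·2.
a_{60} = 20 + 59·2 = 138.

138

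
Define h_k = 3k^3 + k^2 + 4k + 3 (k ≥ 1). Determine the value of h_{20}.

24483

h_{20} = 3·20^3 + 1·20^2 + 4·20 + 3 = 24483.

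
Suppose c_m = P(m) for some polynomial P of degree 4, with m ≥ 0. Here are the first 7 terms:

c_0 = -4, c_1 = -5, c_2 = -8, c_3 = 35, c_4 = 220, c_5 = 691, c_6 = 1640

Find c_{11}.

1st diffs: -1, -3, 43, 185, 471, 949.
2nd diffs: -2, 46, 142, 286, 478.
3rd diffs: 48, 96, 144, 192.
4th diffs: 48, 48, 48 (constant).
Newton forward-difference form: c_m = -4 + (-1)·C(m,1) + (-2)·C(m,2) + 48·C(m,3) + 48·C(m,4).
At m = 11: m = 11, so c_{11} = -4 - 11 - 110 + 7920 + 15840 = 23635.

23635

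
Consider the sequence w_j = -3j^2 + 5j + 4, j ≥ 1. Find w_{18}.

w_{18} = -3·18^2 + 5·18 + 4 = -878.

-878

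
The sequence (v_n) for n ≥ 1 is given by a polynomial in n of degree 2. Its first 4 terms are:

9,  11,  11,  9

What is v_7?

-9

1st diffs: 2, 0, -2.
2nd diffs: -2, -2 (constant).
Newton forward-difference form: v_n = 9 + 2·C(n-1,1) + (-2)·C(n-1,2).
At n = 7: n-1 = 6, so v_7 = 9 + 12 - 30 = -9.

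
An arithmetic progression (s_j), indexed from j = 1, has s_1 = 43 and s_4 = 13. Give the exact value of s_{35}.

-297

Common difference d = (13 - 43) / (4 - 1) = -10.
s_j = 43 + (j - 1)·(-10).
s_{35} = 43 + 34·(-10) = -297.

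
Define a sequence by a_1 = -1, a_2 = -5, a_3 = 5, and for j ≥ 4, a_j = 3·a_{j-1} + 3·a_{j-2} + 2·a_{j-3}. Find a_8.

a_4 = -2; a_5 = -1; a_6 = 1; a_7 = -4; a_8 = -11.

-11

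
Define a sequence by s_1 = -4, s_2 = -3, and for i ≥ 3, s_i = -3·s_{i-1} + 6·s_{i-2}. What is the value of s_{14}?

Compute successive terms:
s_3 = -15;  s_4 = 27;  s_5 = -171;  …;  s_{11} = -1106379;  s_{12} = 4836915;  s_{13} = -21149019;  s_{14} = 92468547.

92468547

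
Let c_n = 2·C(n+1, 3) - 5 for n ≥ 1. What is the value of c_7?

C(8, 3) = 56, so c_7 = 107.

107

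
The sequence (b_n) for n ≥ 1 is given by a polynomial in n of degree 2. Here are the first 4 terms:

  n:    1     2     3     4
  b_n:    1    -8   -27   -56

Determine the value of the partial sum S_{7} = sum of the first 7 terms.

1st diffs: -9, -19, -29.
2nd diffs: -10, -10 (constant).
So b_n = -5n^2 + 6n.
Continuing: -95, -144, -203.
Summing n = 1..7 (7 terms) gives -532.

-532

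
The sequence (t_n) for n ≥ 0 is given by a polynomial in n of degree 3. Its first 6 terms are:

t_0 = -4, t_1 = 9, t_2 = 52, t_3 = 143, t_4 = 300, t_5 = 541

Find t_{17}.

16537

1st diffs: 13, 43, 91, 157, 241.
2nd diffs: 30, 48, 66, 84.
3rd diffs: 18, 18, 18 (constant).
Newton forward-difference form: t_n = -4 + 13·C(n,1) + 30·C(n,2) + 18·C(n,3).
At n = 17: n = 17, so t_{17} = -4 + 221 + 4080 + 12240 = 16537.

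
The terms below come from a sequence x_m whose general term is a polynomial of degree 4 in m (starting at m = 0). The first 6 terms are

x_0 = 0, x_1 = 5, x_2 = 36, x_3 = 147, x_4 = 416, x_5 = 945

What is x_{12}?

1st diffs: 5, 31, 111, 269, 529.
2nd diffs: 26, 80, 158, 260.
3rd diffs: 54, 78, 102.
4th diffs: 24, 24 (constant).
Newton forward-difference form: x_m = 5·C(m,1) + 26·C(m,2) + 54·C(m,3) + 24·C(m,4).
At m = 12: m = 12, so x_{12} = 60 + 1716 + 11880 + 11880 = 25536.

25536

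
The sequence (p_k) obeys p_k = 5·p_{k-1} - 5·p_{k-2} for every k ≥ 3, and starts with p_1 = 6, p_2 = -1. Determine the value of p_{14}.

Step forward from the initial values:
p_3 = -35  p_4 = -170  p_5 = -675  …  p_{11} = -1596875  p_{12} = -5778125  p_{13} = -20906250  p_{14} = -75640625.

-75640625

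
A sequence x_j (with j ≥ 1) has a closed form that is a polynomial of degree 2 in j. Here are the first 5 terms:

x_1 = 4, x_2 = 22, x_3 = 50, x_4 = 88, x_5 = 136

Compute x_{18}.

1st diffs: 18, 28, 38, 48.
2nd diffs: 10, 10, 10 (constant).
Newton forward-difference form: x_j = 4 + 18·C(j-1,1) + 10·C(j-1,2).
At j = 18: j-1 = 17, so x_{18} = 4 + 306 + 1360 = 1670.

1670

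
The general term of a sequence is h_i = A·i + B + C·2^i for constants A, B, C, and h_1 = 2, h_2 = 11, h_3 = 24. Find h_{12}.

8245

Plug in i = 1, 2, 3: A + B + 2C = 2; 2A + B + 4C = 11; 3A + B + 8C = 24.
Subtracting the first from the second: A + 2C = 9.
Subtracting the second from the third: A + 4C = 13.
Solving: C = 2, A = 5, then B = -7.
Hence h_{12} = 5·12 + (-7) + 2·4096 = 8245.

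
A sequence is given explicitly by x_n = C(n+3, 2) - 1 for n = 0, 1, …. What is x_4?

20

C(7, 2) = 21, so x_4 = 20.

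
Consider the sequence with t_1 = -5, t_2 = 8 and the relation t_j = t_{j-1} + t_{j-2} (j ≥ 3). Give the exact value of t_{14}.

1144

Compute successive terms:
t_3 = 3;  t_4 = 11;  t_5 = 14;  …;  t_{11} = 270;  t_{12} = 437;  t_{13} = 707;  t_{14} = 1144.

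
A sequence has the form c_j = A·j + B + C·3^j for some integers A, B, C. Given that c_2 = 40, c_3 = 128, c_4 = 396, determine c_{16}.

215233572

Plug in j = 2, 3, 4: 2A + B + 9C = 40; 3A + B + 27C = 128; 4A + B + 81C = 396.
Subtracting the first from the second: A + 18C = 88.
Subtracting the second from the third: A + 54C = 268.
Solving: C = 5, A = -2, then B = -1.
Hence c_{16} = -2·16 + (-1) + 5·43046721 = 215233572.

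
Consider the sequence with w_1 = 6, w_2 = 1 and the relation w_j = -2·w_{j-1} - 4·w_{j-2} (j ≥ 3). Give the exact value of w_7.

Iterate the recurrence:
w_3 = -26  w_4 = 48  w_5 = 8  w_6 = -208  w_7 = 384.

384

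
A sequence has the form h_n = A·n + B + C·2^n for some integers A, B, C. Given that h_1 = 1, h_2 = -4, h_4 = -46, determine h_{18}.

-1048516

Plug in n = 1, 2, 4: A + B + 2C = 1; 2A + B + 4C = -4; 4A + B + 16C = -46.
Subtracting the first from the second: A + 2C = -5.
Subtracting the second from the third: 2A + 12C = -42.
Solving: C = -4, A = 3, then B = 6.
Therefore h_{18} = 54 + 6 + (-4)·262144 = -1048516.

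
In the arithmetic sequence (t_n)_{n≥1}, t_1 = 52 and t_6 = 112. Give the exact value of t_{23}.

Common difference d = (112 - 52) / (6 - 1) = 12.
t_n = 52 + (n - 1)·12.
t_{23} = 52 + 22·12 = 316.

316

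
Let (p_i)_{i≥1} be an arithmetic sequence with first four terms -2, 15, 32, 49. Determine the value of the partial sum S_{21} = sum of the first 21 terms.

3528

Common difference d = 17.
p_i = -2 + (i - 1)·17.
p_{21} = 338; S = 21·(-2 + 338)/2 = 3528.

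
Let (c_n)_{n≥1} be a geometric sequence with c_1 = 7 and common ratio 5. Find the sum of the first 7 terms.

136717

c_n = 7·5^(n-1).
S = 7·(5^7 - 1)/(5 - 1) = 7·(78125 - 1)/(4) = 136717.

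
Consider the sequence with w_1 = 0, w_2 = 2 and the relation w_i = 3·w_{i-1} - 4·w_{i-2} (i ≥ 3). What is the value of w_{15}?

-15834

w_3 = 6  w_4 = 10  w_5 = 6  …  w_{12} = 3082  w_{13} = 4230  w_{14} = 362  w_{15} = -15834.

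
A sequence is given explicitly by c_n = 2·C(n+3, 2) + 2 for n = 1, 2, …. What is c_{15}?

C(18, 2) = 153, so c_{15} = 308.

308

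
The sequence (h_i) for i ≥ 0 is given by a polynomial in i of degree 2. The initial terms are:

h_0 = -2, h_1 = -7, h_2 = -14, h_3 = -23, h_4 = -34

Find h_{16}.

1st diffs: -5, -7, -9, -11.
2nd diffs: -2, -2, -2 (constant).
So h_i = -i^2 - 4i - 2.
Evaluating at i = 16 gives h_{16} = -322.

-322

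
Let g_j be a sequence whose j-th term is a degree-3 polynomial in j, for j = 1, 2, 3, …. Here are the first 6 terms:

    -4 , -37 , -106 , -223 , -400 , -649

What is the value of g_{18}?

1st diffs: -33, -69, -117, -177, -249.
2nd diffs: -36, -48, -60, -72.
3rd diffs: -12, -12, -12 (constant).
Newton forward-difference form: g_j = -4 + (-33)·C(j-1,1) + (-36)·C(j-1,2) + (-12)·C(j-1,3).
At j = 18: j-1 = 17, so g_{18} = -4 - 561 - 4896 - 8160 = -13621.

-13621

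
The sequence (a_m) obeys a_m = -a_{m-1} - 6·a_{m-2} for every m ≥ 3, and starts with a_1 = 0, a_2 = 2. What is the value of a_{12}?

a_3 = -2; a_4 = -10; a_5 = 22; a_6 = 38; a_7 = -170; a_8 = -58; a_9 = 1078; a_{10} = -730; a_{11} = -5738; a_{12} = 10118.

10118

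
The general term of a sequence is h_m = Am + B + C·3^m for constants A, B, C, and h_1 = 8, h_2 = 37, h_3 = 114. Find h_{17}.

At m = 1, 2, 3: A + B + 3C = 8; 2A + B + 9C = 37; 3A + B + 27C = 114.
Subtracting the first from the second: A + 6C = 29.
Subtracting the second from the third: A + 18C = 77.
Solving: C = 4, A = 5, then B = -9.
Therefore h_{17} = 85 + (-9) + 4·129140163 = 516560728.

516560728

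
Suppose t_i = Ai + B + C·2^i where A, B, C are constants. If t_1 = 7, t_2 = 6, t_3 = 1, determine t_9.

-989

The three given values yield: A + B + 2C = 7; 2A + B + 4C = 6; 3A + B + 8C = 1.
Subtracting the first from the second: A + 2C = -1.
Subtracting the second from the third: A + 4C = -5.
Solving: C = -2, A = 3, then B = 8.
Therefore t_9 = 27 + 8 + (-2)·512 = -989.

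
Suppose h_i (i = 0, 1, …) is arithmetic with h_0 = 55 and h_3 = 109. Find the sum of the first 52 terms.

Common difference d = (109 - 55) / (3 - 0) = 18.
h_i = 55 + (i - 0)·18.
h_{51} = 973; S = 52·(55 + 973)/2 = 26728.

26728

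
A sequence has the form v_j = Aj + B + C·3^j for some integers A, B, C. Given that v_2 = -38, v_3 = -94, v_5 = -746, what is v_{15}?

-43046758

Plug in j = 2, 3, 5: 2A + B + 9C = -38; 3A + B + 27C = -94; 5A + B + 243C = -746.
Subtracting the first from the second: A + 18C = -56.
Subtracting the second from the third: 2A + 216C = -652.
Solving: C = -3, A = -2, then B = -7.
Therefore v_{15} = -30 + (-7) + (-3)·14348907 = -43046758.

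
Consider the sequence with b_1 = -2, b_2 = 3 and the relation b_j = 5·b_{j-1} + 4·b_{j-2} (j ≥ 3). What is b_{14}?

Applying the relation repeatedly:
b_3 = 7, b_4 = 47, b_5 = 263, …, b_{11} = 9053527, b_{12} = 51619247, b_{13} = 294310343, b_{14} = 1678028703.

1678028703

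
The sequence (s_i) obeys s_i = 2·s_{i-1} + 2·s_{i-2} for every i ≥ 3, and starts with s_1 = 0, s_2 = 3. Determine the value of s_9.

2688

s_3 = 6  s_4 = 18  s_5 = 48  s_6 = 132  s_7 = 360  s_8 = 984  s_9 = 2688.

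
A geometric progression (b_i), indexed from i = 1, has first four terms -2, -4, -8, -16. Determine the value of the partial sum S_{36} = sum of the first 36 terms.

Common ratio r = 2.
b_i = (-2)·2^(i-1).
S = (-2)·(2^36 - 1)/(2 - 1) = (-2)·(68719476736 - 1)/(1) = -137438953470.

-137438953470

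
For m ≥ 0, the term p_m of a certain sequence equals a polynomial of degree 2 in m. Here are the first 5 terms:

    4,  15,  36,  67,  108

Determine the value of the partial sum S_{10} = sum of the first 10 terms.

1st diffs: 11, 21, 31, 41.
2nd diffs: 10, 10, 10 (constant).
Newton forward-difference form: p_m = 4 + 11·C(m,1) + 10·C(m,2).
Continuing: …, 159, 220, 291, 372, …, p_9 = 463.
Summing m = 0..9 (10 terms) gives 1735.

1735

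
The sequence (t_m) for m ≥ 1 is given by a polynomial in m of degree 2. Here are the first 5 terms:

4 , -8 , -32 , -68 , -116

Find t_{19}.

-2048

1st diffs: -12, -24, -36, -48.
2nd diffs: -12, -12, -12 (constant).
Newton forward-difference form: t_m = 4 + (-12)·C(m-1,1) + (-12)·C(m-1,2).
At m = 19: m-1 = 18, so t_{19} = 4 - 216 - 1836 = -2048.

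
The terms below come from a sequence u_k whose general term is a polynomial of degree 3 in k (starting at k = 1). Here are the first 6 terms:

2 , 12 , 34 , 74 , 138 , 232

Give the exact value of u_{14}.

1st diffs: 10, 22, 40, 64, 94.
2nd diffs: 12, 18, 24, 30.
3rd diffs: 6, 6, 6 (constant).
Newton forward-difference form: u_k = 2 + 10·C(k-1,1) + 12·C(k-1,2) + 6·C(k-1,3).
At k = 14: k-1 = 13, so u_{14} = 2 + 130 + 936 + 1716 = 2784.

2784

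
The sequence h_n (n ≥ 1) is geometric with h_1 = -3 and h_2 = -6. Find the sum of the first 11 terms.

Common ratio r = 2.
h_n = (-3)·2^(n-1).
S = (-3)·(2^11 - 1)/(2 - 1) = (-3)·(2048 - 1)/(1) = -6141.

-6141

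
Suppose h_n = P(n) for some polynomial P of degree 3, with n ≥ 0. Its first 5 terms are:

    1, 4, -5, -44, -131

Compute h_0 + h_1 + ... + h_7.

1st diffs: 3, -9, -39, -87.
2nd diffs: -12, -30, -48.
3rd diffs: -18, -18 (constant).
Newton forward-difference form: h_n = 1 + 3·C(n,1) + (-12)·C(n,2) + (-18)·C(n,3).
Continuing: -284, -521, -860.
Summing n = 0..7 (8 terms) gives -1840.

-1840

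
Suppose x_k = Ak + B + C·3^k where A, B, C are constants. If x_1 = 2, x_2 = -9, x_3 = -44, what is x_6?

Write the equations: A + B + 3C = 2; 2A + B + 9C = -9; 3A + B + 27C = -44.
Subtracting the first from the second: A + 6C = -11.
Subtracting the second from the third: A + 18C = -35.
Solving: C = -2, A = 1, then B = 7.
Therefore x_6 = 6 + 7 + (-2)·729 = -1445.

-1445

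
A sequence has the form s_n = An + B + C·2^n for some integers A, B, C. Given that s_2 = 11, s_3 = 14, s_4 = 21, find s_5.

36

Write the equations: 2A + B + 4C = 11; 3A + B + 8C = 14; 4A + B + 16C = 21.
Subtracting the first from the second: A + 4C = 3.
Subtracting the second from the third: A + 8C = 7.
Solving: C = 1, A = -1, then B = 9.
Hence s_5 = -1·5 + 9 + 1·32 = 36.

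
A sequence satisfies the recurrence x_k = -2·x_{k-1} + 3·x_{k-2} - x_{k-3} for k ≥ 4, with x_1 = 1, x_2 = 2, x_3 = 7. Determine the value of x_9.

Applying the relation repeatedly:
x_4 = -9, x_5 = 37, x_6 = -108, x_7 = 336, x_8 = -1033, x_9 = 3182.

3182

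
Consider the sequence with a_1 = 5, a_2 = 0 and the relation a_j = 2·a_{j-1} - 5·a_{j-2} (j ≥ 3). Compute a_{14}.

Applying the relation repeatedly:
a_3 = -25, a_4 = -50, a_5 = 25, …, a_{11} = 8975, a_{12} = 38950, a_{13} = 33025, a_{14} = -128700.

-128700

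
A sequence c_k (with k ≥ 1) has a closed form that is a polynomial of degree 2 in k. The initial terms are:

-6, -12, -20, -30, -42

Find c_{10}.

-132

1st diffs: -6, -8, -10, -12.
2nd diffs: -2, -2, -2 (constant).
Newton forward-difference form: c_k = -6 + (-6)·C(k-1,1) + (-2)·C(k-1,2).
At k = 10: k-1 = 9, so c_{10} = -6 - 54 - 72 = -132.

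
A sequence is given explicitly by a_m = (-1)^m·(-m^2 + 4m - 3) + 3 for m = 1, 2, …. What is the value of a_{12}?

(-1)^12 = 1; -m^2 + 4m - 3 at m=12 is -99; so a_{12} = -96.

-96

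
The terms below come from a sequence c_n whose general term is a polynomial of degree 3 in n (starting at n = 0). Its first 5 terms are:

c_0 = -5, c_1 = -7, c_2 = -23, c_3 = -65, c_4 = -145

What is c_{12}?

1st diffs: -2, -16, -42, -80.
2nd diffs: -14, -26, -38.
3rd diffs: -12, -12 (constant).
So c_n = -2n^3 - n^2 + n - 5.
Evaluating at n = 12 gives c_{12} = -3593.

-3593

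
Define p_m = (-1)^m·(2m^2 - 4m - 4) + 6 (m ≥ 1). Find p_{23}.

-956

(-1)^23 = -1; 2m^2 - 4m - 4 at m=23 is 962; so p_{23} = -956.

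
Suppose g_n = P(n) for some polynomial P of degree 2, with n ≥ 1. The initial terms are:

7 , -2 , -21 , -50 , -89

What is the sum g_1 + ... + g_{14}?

-4361

1st diffs: -9, -19, -29, -39.
2nd diffs: -10, -10, -10 (constant).
So g_n = -5n^2 + 6n + 6.
Continuing: …, -138, -197, -266, -345, …, g_{14} = -890.
Summing n = 1..14 (14 terms) gives -4361.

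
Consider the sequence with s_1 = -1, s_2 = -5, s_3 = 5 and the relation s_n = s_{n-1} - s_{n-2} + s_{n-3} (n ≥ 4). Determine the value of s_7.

5

Applying the relation repeatedly:
s_4 = 9;  s_5 = -1;  s_6 = -5;  s_7 = 5.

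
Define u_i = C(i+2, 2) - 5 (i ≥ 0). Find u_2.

C(4, 2) = 6, so u_2 = 1.

1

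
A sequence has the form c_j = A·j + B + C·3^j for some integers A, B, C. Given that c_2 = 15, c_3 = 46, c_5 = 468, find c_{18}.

Write the equations: 2A + B + 9C = 15; 3A + B + 27C = 46; 5A + B + 243C = 468.
Subtracting the first from the second: A + 18C = 31.
Subtracting the second from the third: 2A + 216C = 422.
Solving: C = 2, A = -5, then B = 7.
Hence c_{18} = -5·18 + 7 + 2·387420489 = 774840895.

774840895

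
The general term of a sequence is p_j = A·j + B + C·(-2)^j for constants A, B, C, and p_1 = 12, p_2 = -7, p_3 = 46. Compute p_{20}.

-4194205

Plug in j = 1, 2, 3: A + B - 2C = 12; 2A + B + 4C = -7; 3A + B - 8C = 46.
Subtracting the first from the second: A + 6C = -19.
Subtracting the second from the third: A - 12C = 53.
Solving: C = -4, A = 5, then B = -1.
Hence p_{20} = 5·20 + (-1) + (-4)·1048576 = -4194205.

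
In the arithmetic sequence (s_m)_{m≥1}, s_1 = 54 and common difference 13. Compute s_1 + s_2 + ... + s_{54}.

s_m = 54 + (m - 1)·13.
s_{54} = 743; S = 54·(54 + 743)/2 = 21519.

21519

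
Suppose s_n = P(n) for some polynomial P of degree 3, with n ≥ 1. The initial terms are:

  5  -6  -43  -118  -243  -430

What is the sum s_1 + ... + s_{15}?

-29290

1st diffs: -11, -37, -75, -125, -187.
2nd diffs: -26, -38, -50, -62.
3rd diffs: -12, -12, -12 (constant).
Newton forward-difference form: s_n = 5 + (-11)·C(n-1,1) + (-26)·C(n-1,2) + (-12)·C(n-1,3).
Continuing: …, -691, -1038, -1483, -2038, …, s_{15} = -6883.
Summing n = 1..15 (15 terms) gives -29290.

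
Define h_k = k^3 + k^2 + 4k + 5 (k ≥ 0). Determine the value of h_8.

h_8 = 1·8^3 + 1·8^2 + 4·8 + 5 = 613.

613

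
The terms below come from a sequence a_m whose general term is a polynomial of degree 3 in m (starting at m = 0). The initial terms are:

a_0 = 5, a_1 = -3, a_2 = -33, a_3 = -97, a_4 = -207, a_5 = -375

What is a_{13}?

1st diffs: -8, -30, -64, -110, -168.
2nd diffs: -22, -34, -46, -58.
3rd diffs: -12, -12, -12 (constant).
Newton forward-difference form: a_m = 5 + (-8)·C(m,1) + (-22)·C(m,2) + (-12)·C(m,3).
At m = 13: m = 13, so a_{13} = 5 - 104 - 1716 - 3432 = -5247.

-5247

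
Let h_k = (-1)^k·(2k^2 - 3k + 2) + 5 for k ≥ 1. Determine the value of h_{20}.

747

(-1)^20 = 1; 2k^2 - 3k + 2 at k=20 is 742; so h_{20} = 747.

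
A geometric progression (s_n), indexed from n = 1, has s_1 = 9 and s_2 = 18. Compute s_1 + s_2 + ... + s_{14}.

147447

Common ratio r = 2.
s_n = 9·2^(n-1).
S = 9·(2^14 - 1)/(2 - 1) = 9·(16384 - 1)/(1) = 147447.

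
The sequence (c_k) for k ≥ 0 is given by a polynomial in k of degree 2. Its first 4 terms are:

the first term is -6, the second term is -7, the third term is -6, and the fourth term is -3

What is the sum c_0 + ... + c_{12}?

1st diffs: -1, 1, 3.
2nd diffs: 2, 2 (constant).
Newton forward-difference form: c_k = -6 + (-1)·C(k,1) + 2·C(k,2).
Continuing: …, 2, 9, 18, 29, …, c_{12} = 114.
Summing k = 0..12 (13 terms) gives 416.

416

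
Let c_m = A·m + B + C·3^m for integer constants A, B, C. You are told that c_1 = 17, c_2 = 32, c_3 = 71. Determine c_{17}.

258280385

At m = 1, 2, 3: A + B + 3C = 17; 2A + B + 9C = 32; 3A + B + 27C = 71.
Subtracting the first from the second: A + 6C = 15.
Subtracting the second from the third: A + 18C = 39.
Solving: C = 2, A = 3, then B = 8.
So c_m = 3·m + 8 + 2·3^m; at m=17 this is 258280385.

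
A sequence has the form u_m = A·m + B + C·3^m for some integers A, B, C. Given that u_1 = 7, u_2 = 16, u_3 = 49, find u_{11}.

Plug in m = 1, 2, 3: A + B + 3C = 7; 2A + B + 9C = 16; 3A + B + 27C = 49.
Subtracting the first from the second: A + 6C = 9.
Subtracting the second from the third: A + 18C = 33.
Solving: C = 2, A = -3, then B = 4.
Hence u_{11} = -3·11 + 4 + 2·177147 = 354265.

354265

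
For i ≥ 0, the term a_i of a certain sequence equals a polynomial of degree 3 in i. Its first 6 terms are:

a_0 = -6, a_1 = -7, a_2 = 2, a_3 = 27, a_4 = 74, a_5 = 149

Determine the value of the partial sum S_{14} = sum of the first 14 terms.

1st diffs: -1, 9, 25, 47, 75.
2nd diffs: 10, 16, 22, 28.
3rd diffs: 6, 6, 6 (constant).
Newton forward-difference form: a_i = -6 + (-1)·C(i,1) + 10·C(i,2) + 6·C(i,3).
Continuing: …, 258, 407, 602, 849, …, a_{13} = 2477.
Summing i = 0..13 (14 terms) gives 9471.

9471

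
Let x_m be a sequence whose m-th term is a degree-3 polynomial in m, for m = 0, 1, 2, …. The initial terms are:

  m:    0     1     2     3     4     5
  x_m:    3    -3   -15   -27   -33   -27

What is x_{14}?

1st diffs: -6, -12, -12, -6, 6.
2nd diffs: -6, 0, 6, 12.
3rd diffs: 6, 6, 6 (constant).
Newton forward-difference form: x_m = 3 + (-6)·C(m,1) + (-6)·C(m,2) + 6·C(m,3).
At m = 14: m = 14, so x_{14} = 3 - 84 - 546 + 2184 = 1557.

1557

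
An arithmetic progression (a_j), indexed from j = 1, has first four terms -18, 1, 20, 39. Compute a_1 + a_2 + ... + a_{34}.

Common difference d = 19.
a_j = -18 + (j - 1)·19.
a_{34} = 609; S = 34·(-18 + 609)/2 = 10047.

10047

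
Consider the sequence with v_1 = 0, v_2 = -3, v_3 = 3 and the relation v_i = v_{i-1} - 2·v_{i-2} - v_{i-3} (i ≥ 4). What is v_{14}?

Compute successive terms:
v_4 = 9  v_5 = 6  v_6 = -15  …  v_{11} = -3  v_{12} = -348  v_{13} = -477  v_{14} = 222.

222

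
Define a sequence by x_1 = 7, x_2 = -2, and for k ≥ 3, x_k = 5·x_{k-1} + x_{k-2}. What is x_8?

Applying the relation repeatedly:
x_3 = -3;  x_4 = -17;  x_5 = -88;  x_6 = -457;  x_7 = -2373;  x_8 = -12322.

-12322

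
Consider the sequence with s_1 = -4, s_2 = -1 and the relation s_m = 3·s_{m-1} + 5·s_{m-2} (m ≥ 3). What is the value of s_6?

Iterate the recurrence:
s_3 = -23, s_4 = -74, s_5 = -337, s_6 = -1381.

-1381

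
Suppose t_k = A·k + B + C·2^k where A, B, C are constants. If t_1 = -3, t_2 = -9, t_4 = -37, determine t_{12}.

-8213

The three given values yield: A + B + 2C = -3; 2A + B + 4C = -9; 4A + B + 16C = -37.
Subtracting the first from the second: A + 2C = -6.
Subtracting the second from the third: 2A + 12C = -28.
Solving: C = -2, A = -2, then B = 3.
Therefore t_{12} = -24 + 3 + (-2)·4096 = -8213.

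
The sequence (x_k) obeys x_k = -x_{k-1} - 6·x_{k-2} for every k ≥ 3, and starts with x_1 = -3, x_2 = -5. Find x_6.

Iterate the recurrence:
x_3 = 23; x_4 = 7; x_5 = -145; x_6 = 103.

103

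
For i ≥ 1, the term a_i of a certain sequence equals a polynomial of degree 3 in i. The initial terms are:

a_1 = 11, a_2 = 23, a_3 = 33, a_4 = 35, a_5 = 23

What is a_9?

-285

1st diffs: 12, 10, 2, -12.
2nd diffs: -2, -8, -14.
3rd diffs: -6, -6 (constant).
Newton forward-difference form: a_i = 11 + 12·C(i-1,1) + (-2)·C(i-1,2) + (-6)·C(i-1,3).
At i = 9: i-1 = 8, so a_9 = 11 + 96 - 56 - 336 = -285.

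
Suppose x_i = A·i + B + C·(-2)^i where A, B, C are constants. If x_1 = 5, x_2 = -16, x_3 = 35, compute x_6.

-244

At i = 1, 2, 3: A + B - 2C = 5; 2A + B + 4C = -16; 3A + B - 8C = 35.
Subtracting the first from the second: A + 6C = -21.
Subtracting the second from the third: A - 12C = 51.
Solving: C = -4, A = 3, then B = -6.
So x_i = 3·i + (-6) + (-4)·(-2)^i; at i=6 this is -244.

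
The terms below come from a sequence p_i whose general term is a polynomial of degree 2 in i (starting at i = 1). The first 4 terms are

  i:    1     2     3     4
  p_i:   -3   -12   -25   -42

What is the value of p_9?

-187

1st diffs: -9, -13, -17.
2nd diffs: -4, -4 (constant).
So p_i = -2i^2 - 3i + 2.
Evaluating at i = 9 gives p_9 = -187.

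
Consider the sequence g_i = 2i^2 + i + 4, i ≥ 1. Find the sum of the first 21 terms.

Over i = 1..21: Σi = 231, Σi² = 3311.
Total = (2)·3311 + (1)·231 + (4)·21 = 6937.

6937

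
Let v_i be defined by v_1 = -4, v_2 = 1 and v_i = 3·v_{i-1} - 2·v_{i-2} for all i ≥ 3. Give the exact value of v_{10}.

v_3 = 11  v_4 = 31  v_5 = 71  v_6 = 151  v_7 = 311  v_8 = 631  v_9 = 1271  v_{10} = 2551.
(Characteristic roots are 2 and 1.)

2551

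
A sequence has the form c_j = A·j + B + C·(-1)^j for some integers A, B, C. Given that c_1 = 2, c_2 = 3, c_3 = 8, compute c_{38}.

Write the equations: A + B - C = 2; 2A + B + C = 3; 3A + B - C = 8.
Subtracting the first from the second: A + 2C = 1.
Subtracting the second from the third: A - 2C = 5.
Solving: C = -1, A = 3, then B = -2.
Therefore c_{38} = 114 + (-2) + (-1)·1 = 111.

111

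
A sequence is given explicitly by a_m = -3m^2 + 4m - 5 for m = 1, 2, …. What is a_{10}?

-265

a_{10} = -3·10^2 + 4·10 - 5 = -265.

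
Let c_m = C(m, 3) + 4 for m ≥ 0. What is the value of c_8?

C(8, 3) = 56, so c_8 = 60.

60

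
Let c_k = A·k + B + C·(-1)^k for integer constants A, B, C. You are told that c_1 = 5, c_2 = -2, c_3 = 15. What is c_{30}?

Plug in k = 1, 2, 3: A + B - C = 5; 2A + B + C = -2; 3A + B - C = 15.
Subtracting the first from the second: A + 2C = -7.
Subtracting the second from the third: A - 2C = 17.
Solving: C = -6, A = 5, then B = -6.
Therefore c_{30} = 150 + (-6) + (-6)·1 = 138.

138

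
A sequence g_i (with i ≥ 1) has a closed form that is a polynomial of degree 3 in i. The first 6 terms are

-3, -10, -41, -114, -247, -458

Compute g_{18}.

-15626

1st diffs: -7, -31, -73, -133, -211.
2nd diffs: -24, -42, -60, -78.
3rd diffs: -18, -18, -18 (constant).
Newton forward-difference form: g_i = -3 + (-7)·C(i-1,1) + (-24)·C(i-1,2) + (-18)·C(i-1,3).
At i = 18: i-1 = 17, so g_{18} = -3 - 119 - 3264 - 12240 = -15626.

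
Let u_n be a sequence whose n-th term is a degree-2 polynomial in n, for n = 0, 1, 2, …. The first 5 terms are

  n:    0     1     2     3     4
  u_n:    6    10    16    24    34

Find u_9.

1st diffs: 4, 6, 8, 10.
2nd diffs: 2, 2, 2 (constant).
So u_n = n^2 + 3n + 6.
Evaluating at n = 9 gives u_9 = 114.

114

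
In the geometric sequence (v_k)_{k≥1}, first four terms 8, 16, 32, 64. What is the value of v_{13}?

Common ratio r = 2.
v_k = 8·2^(k-1).
v_{13} = 8·2^12 = 32768.

32768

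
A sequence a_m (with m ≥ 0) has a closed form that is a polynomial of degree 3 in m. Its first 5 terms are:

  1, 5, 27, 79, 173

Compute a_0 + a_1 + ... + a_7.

1968

1st diffs: 4, 22, 52, 94.
2nd diffs: 18, 30, 42.
3rd diffs: 12, 12 (constant).
Newton forward-difference form: a_m = 1 + 4·C(m,1) + 18·C(m,2) + 12·C(m,3).
Continuing: 321, 535, 827.
Summing m = 0..7 (8 terms) gives 1968.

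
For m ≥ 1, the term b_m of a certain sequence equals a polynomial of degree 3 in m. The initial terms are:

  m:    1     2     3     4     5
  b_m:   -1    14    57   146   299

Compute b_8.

1322

1st diffs: 15, 43, 89, 153.
2nd diffs: 28, 46, 64.
3rd diffs: 18, 18 (constant).
Newton forward-difference form: b_m = -1 + 15·C(m-1,1) + 28·C(m-1,2) + 18·C(m-1,3).
At m = 8: m-1 = 7, so b_8 = -1 + 105 + 588 + 630 = 1322.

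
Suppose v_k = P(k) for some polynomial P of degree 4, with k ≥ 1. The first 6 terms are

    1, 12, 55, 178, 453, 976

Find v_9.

1st diffs: 11, 43, 123, 275, 523.
2nd diffs: 32, 80, 152, 248.
3rd diffs: 48, 72, 96.
4th diffs: 24, 24 (constant).
Newton forward-difference form: v_k = 1 + 11·C(k-1,1) + 32·C(k-1,2) + 48·C(k-1,3) + 24·C(k-1,4).
At k = 9: k-1 = 8, so v_9 = 1 + 88 + 896 + 2688 + 1680 = 5353.

5353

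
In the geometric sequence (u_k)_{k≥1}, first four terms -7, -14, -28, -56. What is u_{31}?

-7516192768

Common ratio r = 2.
u_k = (-7)·2^(k-1).
u_{31} = (-7)·2^30 = -7516192768.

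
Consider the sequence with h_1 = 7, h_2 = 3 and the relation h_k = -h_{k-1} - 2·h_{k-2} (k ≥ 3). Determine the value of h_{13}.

-457

h_3 = -17, h_4 = 11, h_5 = 23, …, h_{10} = -93, h_{11} = 271, h_{12} = -85, h_{13} = -457.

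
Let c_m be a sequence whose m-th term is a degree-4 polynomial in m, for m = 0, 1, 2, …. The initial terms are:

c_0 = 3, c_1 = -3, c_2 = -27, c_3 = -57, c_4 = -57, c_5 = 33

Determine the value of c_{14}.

1st diffs: -6, -24, -30, 0, 90.
2nd diffs: -18, -6, 30, 90.
3rd diffs: 12, 36, 60.
4th diffs: 24, 24 (constant).
So c_m = m^4 - 4m^3 - 4m^2 + m + 3.
Evaluating at m = 14 gives c_{14} = 26673.

26673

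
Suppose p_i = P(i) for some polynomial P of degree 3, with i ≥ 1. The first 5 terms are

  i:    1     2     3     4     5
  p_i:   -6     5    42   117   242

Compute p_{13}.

1st diffs: 11, 37, 75, 125.
2nd diffs: 26, 38, 50.
3rd diffs: 12, 12 (constant).
So p_i = 2i^3 + i^2 - 6i - 3.
Evaluating at i = 13 gives p_{13} = 4482.

4482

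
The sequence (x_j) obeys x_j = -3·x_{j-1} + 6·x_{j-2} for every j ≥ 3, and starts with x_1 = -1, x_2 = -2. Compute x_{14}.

Step forward from the initial values:
x_3 = 0  x_4 = -12  x_5 = 36  …  x_{11} = 278964  x_{12} = -1219860  x_{13} = 5333364  x_{14} = -23319252.

-23319252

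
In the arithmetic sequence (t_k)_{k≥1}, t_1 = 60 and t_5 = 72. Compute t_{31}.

Common difference d = (72 - 60) / (5 - 1) = 3.
t_k = 60 + (k - 1)·3.
t_{31} = 60 + 30·3 = 150.

150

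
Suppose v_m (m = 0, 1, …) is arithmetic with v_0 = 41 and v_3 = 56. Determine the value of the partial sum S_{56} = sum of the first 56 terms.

Common difference d = (56 - 41) / (3 - 0) = 5.
v_m = 41 + (m - 0)·5.
v_{55} = 316; S = 56·(41 + 316)/2 = 9996.

9996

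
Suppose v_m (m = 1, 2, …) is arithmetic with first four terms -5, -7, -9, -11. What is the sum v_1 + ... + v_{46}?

Common difference d = -2.
v_m = -5 + (m - 1)·(-2).
v_{46} = -95; S = 46·(-5 + (-95))/2 = -2300.

-2300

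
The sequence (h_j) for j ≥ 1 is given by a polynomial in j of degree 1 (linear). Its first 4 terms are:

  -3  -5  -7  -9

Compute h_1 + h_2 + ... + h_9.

1st diffs: -2, -2, -2 (constant).
So h_j = -2j - 1.
Continuing: …, -11, -13, -15, -17, …, h_9 = -19.
Summing j = 1..9 (9 terms) gives -99.

-99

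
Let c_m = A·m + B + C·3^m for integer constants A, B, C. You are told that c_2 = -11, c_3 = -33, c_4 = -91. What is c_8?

-6587

The three given values yield: 2A + B + 9C = -11; 3A + B + 27C = -33; 4A + B + 81C = -91.
Subtracting the first from the second: A + 18C = -22.
Subtracting the second from the third: A + 54C = -58.
Solving: C = -1, A = -4, then B = 6.
Hence c_8 = -4·8 + 6 + (-1)·6561 = -6587.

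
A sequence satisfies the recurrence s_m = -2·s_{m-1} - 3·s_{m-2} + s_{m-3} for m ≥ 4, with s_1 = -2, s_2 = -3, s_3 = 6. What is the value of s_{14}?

Compute successive terms:
s_4 = -5;  s_5 = -11;  s_6 = 43;  …;  s_{11} = 213;  s_{12} = 1387;  s_{13} = -3929;  s_{14} = 3910.

3910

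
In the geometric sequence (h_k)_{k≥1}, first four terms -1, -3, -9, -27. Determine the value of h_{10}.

Common ratio r = 3.
h_k = (-1)·3^(k-1).
h_{10} = (-1)·3^9 = -19683.

-19683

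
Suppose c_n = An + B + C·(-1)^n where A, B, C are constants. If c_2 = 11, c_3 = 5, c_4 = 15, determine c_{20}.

47

At n = 2, 3, 4: 2A + B + C = 11; 3A + B - C = 5; 4A + B + C = 15.
Subtracting the first from the second: A - 2C = -6.
Subtracting the second from the third: A + 2C = 10.
Solving: C = 4, A = 2, then B = 3.
Hence c_{20} = 2·20 + 3 + 4·1 = 47.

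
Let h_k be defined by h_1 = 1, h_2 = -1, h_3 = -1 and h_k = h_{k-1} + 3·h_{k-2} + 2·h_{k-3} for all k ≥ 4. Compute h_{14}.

Compute successive terms:
h_4 = -2  h_5 = -7  h_6 = -15  …  h_{11} = -1571  h_{12} = -3947  h_{13} = -9912  h_{14} = -24895.

-24895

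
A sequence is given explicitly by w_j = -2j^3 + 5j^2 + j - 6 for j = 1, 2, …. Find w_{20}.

w_{20} = -2·20^3 + 5·20^2 + 1·20 - 6 = -13986.

-13986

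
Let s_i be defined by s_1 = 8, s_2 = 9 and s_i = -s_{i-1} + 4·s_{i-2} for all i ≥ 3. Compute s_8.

-451

Step forward from the initial values:
s_3 = 23, s_4 = 13, s_5 = 79, s_6 = -27, s_7 = 343, s_8 = -451.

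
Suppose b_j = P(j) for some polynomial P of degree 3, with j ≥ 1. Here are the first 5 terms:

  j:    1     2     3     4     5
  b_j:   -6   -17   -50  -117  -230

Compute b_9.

1st diffs: -11, -33, -67, -113.
2nd diffs: -22, -34, -46.
3rd diffs: -12, -12 (constant).
Newton forward-difference form: b_j = -6 + (-11)·C(j-1,1) + (-22)·C(j-1,2) + (-12)·C(j-1,3).
At j = 9: j-1 = 8, so b_9 = -6 - 88 - 616 - 672 = -1382.

-1382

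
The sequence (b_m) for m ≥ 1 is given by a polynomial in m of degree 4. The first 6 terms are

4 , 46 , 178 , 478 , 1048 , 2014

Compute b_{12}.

1st diffs: 42, 132, 300, 570, 966.
2nd diffs: 90, 168, 270, 396.
3rd diffs: 78, 102, 126.
4th diffs: 24, 24 (constant).
Newton forward-difference form: b_m = 4 + 42·C(m-1,1) + 90·C(m-1,2) + 78·C(m-1,3) + 24·C(m-1,4).
At m = 12: m-1 = 11, so b_{12} = 4 + 462 + 4950 + 12870 + 7920 = 26206.

26206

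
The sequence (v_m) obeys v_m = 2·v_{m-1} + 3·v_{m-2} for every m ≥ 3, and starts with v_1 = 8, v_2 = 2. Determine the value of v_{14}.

Step forward from the initial values:
v_3 = 28, v_4 = 62, v_5 = 208, …, v_{11} = 147628, v_{12} = 442862, v_{13} = 1328608, v_{14} = 3985802.
(Characteristic roots are 3 and -1.)

3985802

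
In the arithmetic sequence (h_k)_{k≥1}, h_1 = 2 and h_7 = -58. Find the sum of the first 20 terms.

-1860

Common difference d = (-58 - 2) / (7 - 1) = -10.
h_k = 2 + (k - 1)·(-10).
h_{20} = -188; S = 20·(2 + (-188))/2 = -1860.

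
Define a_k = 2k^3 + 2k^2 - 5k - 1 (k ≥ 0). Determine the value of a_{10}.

a_{10} = 2·10^3 + 2·10^2 - 5·10 - 1 = 2149.

2149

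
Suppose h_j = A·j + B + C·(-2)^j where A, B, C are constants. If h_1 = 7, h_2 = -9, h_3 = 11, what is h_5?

51

Write the equations: A + B - 2C = 7; 2A + B + 4C = -9; 3A + B - 8C = 11.
Subtracting the first from the second: A + 6C = -16.
Subtracting the second from the third: A - 12C = 20.
Solving: C = -2, A = -4, then B = 7.
Hence h_5 = -4·5 + 7 + (-2)·(-32) = 51.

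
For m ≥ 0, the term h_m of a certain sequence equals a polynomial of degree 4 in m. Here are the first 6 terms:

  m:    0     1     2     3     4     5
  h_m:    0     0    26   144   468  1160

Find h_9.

12528

1st diffs: 0, 26, 118, 324, 692.
2nd diffs: 26, 92, 206, 368.
3rd diffs: 66, 114, 162.
4th diffs: 48, 48 (constant).
So h_m = 2m^4 - m^3 + 2m^2 - 3m.
Evaluating at m = 9 gives h_9 = 12528.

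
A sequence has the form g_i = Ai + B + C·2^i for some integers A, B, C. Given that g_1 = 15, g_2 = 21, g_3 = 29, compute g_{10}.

1073

The three given values yield: A + B + 2C = 15; 2A + B + 4C = 21; 3A + B + 8C = 29.
Subtracting the first from the second: A + 2C = 6.
Subtracting the second from the third: A + 4C = 8.
Solving: C = 1, A = 4, then B = 9.
So g_i = 4·i + 9 + 1·2^i; at i=10 this is 1073.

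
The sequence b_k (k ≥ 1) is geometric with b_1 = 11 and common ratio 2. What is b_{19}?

2883584

b_k = 11·2^(k-1).
b_{19} = 11·2^18 = 2883584.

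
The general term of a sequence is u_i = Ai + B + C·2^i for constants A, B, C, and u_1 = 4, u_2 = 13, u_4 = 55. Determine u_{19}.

The three given values yield: A + B + 2C = 4; 2A + B + 4C = 13; 4A + B + 16C = 55.
Subtracting the first from the second: A + 2C = 9.
Subtracting the second from the third: 2A + 12C = 42.
Solving: C = 3, A = 3, then B = -5.
Therefore u_{19} = 57 + (-5) + 3·524288 = 1572916.

1572916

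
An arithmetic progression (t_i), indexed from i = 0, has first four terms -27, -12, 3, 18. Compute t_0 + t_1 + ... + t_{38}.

10062

Common difference d = 15.
t_i = -27 + (i - 0)·15.
t_{38} = 543; S = 39·(-27 + 543)/2 = 10062.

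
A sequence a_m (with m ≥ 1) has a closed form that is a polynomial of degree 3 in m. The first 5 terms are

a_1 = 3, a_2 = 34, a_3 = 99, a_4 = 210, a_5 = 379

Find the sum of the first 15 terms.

35150

1st diffs: 31, 65, 111, 169.
2nd diffs: 34, 46, 58.
3rd diffs: 12, 12 (constant).
So a_m = 2m^3 + 5m^2 + 2m - 6.
Continuing: …, 618, 939, 1354, 1875, …, a_{15} = 7899.
Summing m = 1..15 (15 terms) gives 35150.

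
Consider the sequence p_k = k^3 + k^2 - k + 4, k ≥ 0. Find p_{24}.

14380

p_{24} = 1·24^3 + 1·24^2 - 1·24 + 4 = 14380.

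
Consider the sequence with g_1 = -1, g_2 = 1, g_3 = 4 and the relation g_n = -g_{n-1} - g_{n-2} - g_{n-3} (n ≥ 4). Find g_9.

Compute successive terms:
g_4 = -4  g_5 = -1  g_6 = 1  g_7 = 4  g_8 = -4  g_9 = -1.

-1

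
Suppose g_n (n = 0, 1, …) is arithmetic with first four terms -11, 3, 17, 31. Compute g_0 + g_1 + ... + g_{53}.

Common difference d = 14.
g_n = -11 + (n - 0)·14.
g_{53} = 731; S = 54·(-11 + 731)/2 = 19440.

19440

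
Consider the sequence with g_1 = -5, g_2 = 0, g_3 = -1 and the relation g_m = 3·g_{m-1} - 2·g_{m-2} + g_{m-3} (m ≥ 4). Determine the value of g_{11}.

Iterate the recurrence:
g_4 = -8;  g_5 = -22;  g_6 = -51;  g_7 = -117;  g_8 = -271;  g_9 = -630;  g_{10} = -1465;  g_{11} = -3406.

-3406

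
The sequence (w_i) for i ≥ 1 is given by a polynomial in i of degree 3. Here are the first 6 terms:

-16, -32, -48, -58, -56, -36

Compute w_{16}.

1st diffs: -16, -16, -10, 2, 20.
2nd diffs: 0, 6, 12, 18.
3rd diffs: 6, 6, 6 (constant).
Newton forward-difference form: w_i = -16 + (-16)·C(i-1,1) + 6·C(i-1,3).
At i = 16: i-1 = 15, so w_{16} = -16 - 240 + 2730 = 2474.

2474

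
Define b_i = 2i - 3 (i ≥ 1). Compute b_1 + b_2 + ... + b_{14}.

Over i = 1..14: Σi = 105.
Total = (2)·105 + (-3)·14 = 168.

168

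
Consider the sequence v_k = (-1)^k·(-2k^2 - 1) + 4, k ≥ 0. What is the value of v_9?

(-1)^9 = -1; -2k^2 - 1 at k=9 is -163; so v_9 = 167.

167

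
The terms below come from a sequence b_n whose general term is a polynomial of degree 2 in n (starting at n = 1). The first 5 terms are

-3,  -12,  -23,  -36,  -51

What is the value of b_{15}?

1st diffs: -9, -11, -13, -15.
2nd diffs: -2, -2, -2 (constant).
Newton forward-difference form: b_n = -3 + (-9)·C(n-1,1) + (-2)·C(n-1,2).
At n = 15: n-1 = 14, so b_{15} = -3 - 126 - 182 = -311.

-311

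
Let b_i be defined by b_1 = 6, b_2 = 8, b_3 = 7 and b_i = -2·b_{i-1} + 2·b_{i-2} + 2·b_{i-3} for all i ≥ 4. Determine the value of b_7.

Applying the relation repeatedly:
b_4 = 14  b_5 = 2  b_6 = 38  b_7 = -44.

-44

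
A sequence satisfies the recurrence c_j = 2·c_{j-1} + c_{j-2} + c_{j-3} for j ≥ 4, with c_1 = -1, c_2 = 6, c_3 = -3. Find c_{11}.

Step forward from the initial values:
c_4 = -1;  c_5 = 1;  c_6 = -2;  c_7 = -4;  c_8 = -9;  c_9 = -24;  c_{10} = -61;  c_{11} = -155.

-155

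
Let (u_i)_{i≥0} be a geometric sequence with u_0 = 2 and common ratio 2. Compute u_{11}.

u_i = 2·2^(i-0).
u_{11} = 2·2^11 = 4096.

4096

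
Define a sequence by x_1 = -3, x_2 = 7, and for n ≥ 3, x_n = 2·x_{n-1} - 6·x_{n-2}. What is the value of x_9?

5072

Step forward from the initial values:
x_3 = 32;  x_4 = 22;  x_5 = -148;  x_6 = -428;  x_7 = 32;  x_8 = 2632;  x_9 = 5072.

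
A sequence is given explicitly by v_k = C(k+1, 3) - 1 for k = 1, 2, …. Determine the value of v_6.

34

C(7, 3) = 35, so v_6 = 34.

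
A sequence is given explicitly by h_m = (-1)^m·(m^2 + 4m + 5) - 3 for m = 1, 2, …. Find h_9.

(-1)^9 = -1; m^2 + 4m + 5 at m=9 is 122; so h_9 = -125.

-125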